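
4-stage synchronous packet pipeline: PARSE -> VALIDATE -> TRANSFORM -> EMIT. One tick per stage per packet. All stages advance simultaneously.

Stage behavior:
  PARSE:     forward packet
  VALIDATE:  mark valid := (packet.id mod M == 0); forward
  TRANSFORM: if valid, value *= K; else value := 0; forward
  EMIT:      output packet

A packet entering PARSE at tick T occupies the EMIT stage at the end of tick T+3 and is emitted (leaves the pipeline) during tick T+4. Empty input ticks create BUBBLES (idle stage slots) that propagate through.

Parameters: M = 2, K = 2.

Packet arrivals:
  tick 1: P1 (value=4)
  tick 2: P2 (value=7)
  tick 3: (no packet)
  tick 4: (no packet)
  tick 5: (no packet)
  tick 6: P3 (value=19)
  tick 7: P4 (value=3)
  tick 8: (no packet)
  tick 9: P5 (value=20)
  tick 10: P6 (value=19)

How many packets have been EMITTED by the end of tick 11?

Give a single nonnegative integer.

Tick 1: [PARSE:P1(v=4,ok=F), VALIDATE:-, TRANSFORM:-, EMIT:-] out:-; in:P1
Tick 2: [PARSE:P2(v=7,ok=F), VALIDATE:P1(v=4,ok=F), TRANSFORM:-, EMIT:-] out:-; in:P2
Tick 3: [PARSE:-, VALIDATE:P2(v=7,ok=T), TRANSFORM:P1(v=0,ok=F), EMIT:-] out:-; in:-
Tick 4: [PARSE:-, VALIDATE:-, TRANSFORM:P2(v=14,ok=T), EMIT:P1(v=0,ok=F)] out:-; in:-
Tick 5: [PARSE:-, VALIDATE:-, TRANSFORM:-, EMIT:P2(v=14,ok=T)] out:P1(v=0); in:-
Tick 6: [PARSE:P3(v=19,ok=F), VALIDATE:-, TRANSFORM:-, EMIT:-] out:P2(v=14); in:P3
Tick 7: [PARSE:P4(v=3,ok=F), VALIDATE:P3(v=19,ok=F), TRANSFORM:-, EMIT:-] out:-; in:P4
Tick 8: [PARSE:-, VALIDATE:P4(v=3,ok=T), TRANSFORM:P3(v=0,ok=F), EMIT:-] out:-; in:-
Tick 9: [PARSE:P5(v=20,ok=F), VALIDATE:-, TRANSFORM:P4(v=6,ok=T), EMIT:P3(v=0,ok=F)] out:-; in:P5
Tick 10: [PARSE:P6(v=19,ok=F), VALIDATE:P5(v=20,ok=F), TRANSFORM:-, EMIT:P4(v=6,ok=T)] out:P3(v=0); in:P6
Tick 11: [PARSE:-, VALIDATE:P6(v=19,ok=T), TRANSFORM:P5(v=0,ok=F), EMIT:-] out:P4(v=6); in:-
Emitted by tick 11: ['P1', 'P2', 'P3', 'P4']

Answer: 4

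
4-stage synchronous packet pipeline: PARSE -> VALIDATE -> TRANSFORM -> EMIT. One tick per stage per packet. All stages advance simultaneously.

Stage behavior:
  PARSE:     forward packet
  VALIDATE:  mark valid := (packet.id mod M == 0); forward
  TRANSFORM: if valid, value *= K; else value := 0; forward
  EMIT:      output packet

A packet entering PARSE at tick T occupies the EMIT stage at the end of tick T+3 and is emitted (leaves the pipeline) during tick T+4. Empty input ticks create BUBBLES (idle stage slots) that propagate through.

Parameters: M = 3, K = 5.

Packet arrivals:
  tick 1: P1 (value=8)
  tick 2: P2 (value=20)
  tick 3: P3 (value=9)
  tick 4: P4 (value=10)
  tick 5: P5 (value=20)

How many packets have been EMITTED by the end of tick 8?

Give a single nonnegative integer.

Answer: 4

Derivation:
Tick 1: [PARSE:P1(v=8,ok=F), VALIDATE:-, TRANSFORM:-, EMIT:-] out:-; in:P1
Tick 2: [PARSE:P2(v=20,ok=F), VALIDATE:P1(v=8,ok=F), TRANSFORM:-, EMIT:-] out:-; in:P2
Tick 3: [PARSE:P3(v=9,ok=F), VALIDATE:P2(v=20,ok=F), TRANSFORM:P1(v=0,ok=F), EMIT:-] out:-; in:P3
Tick 4: [PARSE:P4(v=10,ok=F), VALIDATE:P3(v=9,ok=T), TRANSFORM:P2(v=0,ok=F), EMIT:P1(v=0,ok=F)] out:-; in:P4
Tick 5: [PARSE:P5(v=20,ok=F), VALIDATE:P4(v=10,ok=F), TRANSFORM:P3(v=45,ok=T), EMIT:P2(v=0,ok=F)] out:P1(v=0); in:P5
Tick 6: [PARSE:-, VALIDATE:P5(v=20,ok=F), TRANSFORM:P4(v=0,ok=F), EMIT:P3(v=45,ok=T)] out:P2(v=0); in:-
Tick 7: [PARSE:-, VALIDATE:-, TRANSFORM:P5(v=0,ok=F), EMIT:P4(v=0,ok=F)] out:P3(v=45); in:-
Tick 8: [PARSE:-, VALIDATE:-, TRANSFORM:-, EMIT:P5(v=0,ok=F)] out:P4(v=0); in:-
Emitted by tick 8: ['P1', 'P2', 'P3', 'P4']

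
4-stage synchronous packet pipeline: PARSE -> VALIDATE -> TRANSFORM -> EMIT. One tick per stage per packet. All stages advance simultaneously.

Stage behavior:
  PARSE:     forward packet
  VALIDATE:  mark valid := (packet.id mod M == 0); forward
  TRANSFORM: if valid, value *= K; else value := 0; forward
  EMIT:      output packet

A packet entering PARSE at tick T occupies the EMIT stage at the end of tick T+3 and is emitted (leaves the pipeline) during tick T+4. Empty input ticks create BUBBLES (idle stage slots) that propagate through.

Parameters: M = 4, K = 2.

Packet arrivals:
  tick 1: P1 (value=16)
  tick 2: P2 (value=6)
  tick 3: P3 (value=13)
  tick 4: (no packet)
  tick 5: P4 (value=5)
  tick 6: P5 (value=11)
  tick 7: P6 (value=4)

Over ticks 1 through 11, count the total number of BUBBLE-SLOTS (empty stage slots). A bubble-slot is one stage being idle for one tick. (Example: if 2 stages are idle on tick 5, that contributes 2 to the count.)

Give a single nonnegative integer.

Tick 1: [PARSE:P1(v=16,ok=F), VALIDATE:-, TRANSFORM:-, EMIT:-] out:-; bubbles=3
Tick 2: [PARSE:P2(v=6,ok=F), VALIDATE:P1(v=16,ok=F), TRANSFORM:-, EMIT:-] out:-; bubbles=2
Tick 3: [PARSE:P3(v=13,ok=F), VALIDATE:P2(v=6,ok=F), TRANSFORM:P1(v=0,ok=F), EMIT:-] out:-; bubbles=1
Tick 4: [PARSE:-, VALIDATE:P3(v=13,ok=F), TRANSFORM:P2(v=0,ok=F), EMIT:P1(v=0,ok=F)] out:-; bubbles=1
Tick 5: [PARSE:P4(v=5,ok=F), VALIDATE:-, TRANSFORM:P3(v=0,ok=F), EMIT:P2(v=0,ok=F)] out:P1(v=0); bubbles=1
Tick 6: [PARSE:P5(v=11,ok=F), VALIDATE:P4(v=5,ok=T), TRANSFORM:-, EMIT:P3(v=0,ok=F)] out:P2(v=0); bubbles=1
Tick 7: [PARSE:P6(v=4,ok=F), VALIDATE:P5(v=11,ok=F), TRANSFORM:P4(v=10,ok=T), EMIT:-] out:P3(v=0); bubbles=1
Tick 8: [PARSE:-, VALIDATE:P6(v=4,ok=F), TRANSFORM:P5(v=0,ok=F), EMIT:P4(v=10,ok=T)] out:-; bubbles=1
Tick 9: [PARSE:-, VALIDATE:-, TRANSFORM:P6(v=0,ok=F), EMIT:P5(v=0,ok=F)] out:P4(v=10); bubbles=2
Tick 10: [PARSE:-, VALIDATE:-, TRANSFORM:-, EMIT:P6(v=0,ok=F)] out:P5(v=0); bubbles=3
Tick 11: [PARSE:-, VALIDATE:-, TRANSFORM:-, EMIT:-] out:P6(v=0); bubbles=4
Total bubble-slots: 20

Answer: 20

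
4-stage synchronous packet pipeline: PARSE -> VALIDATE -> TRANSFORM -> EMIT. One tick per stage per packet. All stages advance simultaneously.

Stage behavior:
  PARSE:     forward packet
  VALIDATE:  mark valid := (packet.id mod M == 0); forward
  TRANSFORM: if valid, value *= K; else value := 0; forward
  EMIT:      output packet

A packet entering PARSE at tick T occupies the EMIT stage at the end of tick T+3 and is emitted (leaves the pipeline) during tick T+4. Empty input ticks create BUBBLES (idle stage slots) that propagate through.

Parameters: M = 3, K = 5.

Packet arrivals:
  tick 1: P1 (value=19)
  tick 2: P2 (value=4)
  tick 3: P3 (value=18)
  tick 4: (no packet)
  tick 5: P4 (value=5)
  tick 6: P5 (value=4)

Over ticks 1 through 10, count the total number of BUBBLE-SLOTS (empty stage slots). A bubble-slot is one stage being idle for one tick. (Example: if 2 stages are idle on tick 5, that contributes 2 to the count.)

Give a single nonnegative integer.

Tick 1: [PARSE:P1(v=19,ok=F), VALIDATE:-, TRANSFORM:-, EMIT:-] out:-; bubbles=3
Tick 2: [PARSE:P2(v=4,ok=F), VALIDATE:P1(v=19,ok=F), TRANSFORM:-, EMIT:-] out:-; bubbles=2
Tick 3: [PARSE:P3(v=18,ok=F), VALIDATE:P2(v=4,ok=F), TRANSFORM:P1(v=0,ok=F), EMIT:-] out:-; bubbles=1
Tick 4: [PARSE:-, VALIDATE:P3(v=18,ok=T), TRANSFORM:P2(v=0,ok=F), EMIT:P1(v=0,ok=F)] out:-; bubbles=1
Tick 5: [PARSE:P4(v=5,ok=F), VALIDATE:-, TRANSFORM:P3(v=90,ok=T), EMIT:P2(v=0,ok=F)] out:P1(v=0); bubbles=1
Tick 6: [PARSE:P5(v=4,ok=F), VALIDATE:P4(v=5,ok=F), TRANSFORM:-, EMIT:P3(v=90,ok=T)] out:P2(v=0); bubbles=1
Tick 7: [PARSE:-, VALIDATE:P5(v=4,ok=F), TRANSFORM:P4(v=0,ok=F), EMIT:-] out:P3(v=90); bubbles=2
Tick 8: [PARSE:-, VALIDATE:-, TRANSFORM:P5(v=0,ok=F), EMIT:P4(v=0,ok=F)] out:-; bubbles=2
Tick 9: [PARSE:-, VALIDATE:-, TRANSFORM:-, EMIT:P5(v=0,ok=F)] out:P4(v=0); bubbles=3
Tick 10: [PARSE:-, VALIDATE:-, TRANSFORM:-, EMIT:-] out:P5(v=0); bubbles=4
Total bubble-slots: 20

Answer: 20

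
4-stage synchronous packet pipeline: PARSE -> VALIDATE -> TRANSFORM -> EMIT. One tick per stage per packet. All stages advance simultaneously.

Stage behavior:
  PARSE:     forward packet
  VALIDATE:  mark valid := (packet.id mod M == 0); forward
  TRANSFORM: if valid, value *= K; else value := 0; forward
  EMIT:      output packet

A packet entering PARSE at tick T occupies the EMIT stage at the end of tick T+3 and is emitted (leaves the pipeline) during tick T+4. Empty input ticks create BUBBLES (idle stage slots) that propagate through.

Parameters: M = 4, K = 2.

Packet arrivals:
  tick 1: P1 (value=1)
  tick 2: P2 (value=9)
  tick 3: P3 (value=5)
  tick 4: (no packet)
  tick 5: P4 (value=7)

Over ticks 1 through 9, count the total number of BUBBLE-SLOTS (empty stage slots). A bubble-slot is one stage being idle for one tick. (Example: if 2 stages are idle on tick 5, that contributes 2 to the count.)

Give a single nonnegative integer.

Answer: 20

Derivation:
Tick 1: [PARSE:P1(v=1,ok=F), VALIDATE:-, TRANSFORM:-, EMIT:-] out:-; bubbles=3
Tick 2: [PARSE:P2(v=9,ok=F), VALIDATE:P1(v=1,ok=F), TRANSFORM:-, EMIT:-] out:-; bubbles=2
Tick 3: [PARSE:P3(v=5,ok=F), VALIDATE:P2(v=9,ok=F), TRANSFORM:P1(v=0,ok=F), EMIT:-] out:-; bubbles=1
Tick 4: [PARSE:-, VALIDATE:P3(v=5,ok=F), TRANSFORM:P2(v=0,ok=F), EMIT:P1(v=0,ok=F)] out:-; bubbles=1
Tick 5: [PARSE:P4(v=7,ok=F), VALIDATE:-, TRANSFORM:P3(v=0,ok=F), EMIT:P2(v=0,ok=F)] out:P1(v=0); bubbles=1
Tick 6: [PARSE:-, VALIDATE:P4(v=7,ok=T), TRANSFORM:-, EMIT:P3(v=0,ok=F)] out:P2(v=0); bubbles=2
Tick 7: [PARSE:-, VALIDATE:-, TRANSFORM:P4(v=14,ok=T), EMIT:-] out:P3(v=0); bubbles=3
Tick 8: [PARSE:-, VALIDATE:-, TRANSFORM:-, EMIT:P4(v=14,ok=T)] out:-; bubbles=3
Tick 9: [PARSE:-, VALIDATE:-, TRANSFORM:-, EMIT:-] out:P4(v=14); bubbles=4
Total bubble-slots: 20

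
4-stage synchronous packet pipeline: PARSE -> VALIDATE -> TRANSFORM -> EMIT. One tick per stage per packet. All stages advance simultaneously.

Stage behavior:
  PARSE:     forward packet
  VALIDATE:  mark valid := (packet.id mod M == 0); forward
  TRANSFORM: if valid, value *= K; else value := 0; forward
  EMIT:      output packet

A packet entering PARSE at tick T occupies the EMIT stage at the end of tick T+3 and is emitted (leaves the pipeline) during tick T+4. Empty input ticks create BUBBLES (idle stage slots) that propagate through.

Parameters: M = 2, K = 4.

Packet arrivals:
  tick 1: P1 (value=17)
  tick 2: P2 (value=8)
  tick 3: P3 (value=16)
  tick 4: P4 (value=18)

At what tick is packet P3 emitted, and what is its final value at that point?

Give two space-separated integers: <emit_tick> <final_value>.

Tick 1: [PARSE:P1(v=17,ok=F), VALIDATE:-, TRANSFORM:-, EMIT:-] out:-; in:P1
Tick 2: [PARSE:P2(v=8,ok=F), VALIDATE:P1(v=17,ok=F), TRANSFORM:-, EMIT:-] out:-; in:P2
Tick 3: [PARSE:P3(v=16,ok=F), VALIDATE:P2(v=8,ok=T), TRANSFORM:P1(v=0,ok=F), EMIT:-] out:-; in:P3
Tick 4: [PARSE:P4(v=18,ok=F), VALIDATE:P3(v=16,ok=F), TRANSFORM:P2(v=32,ok=T), EMIT:P1(v=0,ok=F)] out:-; in:P4
Tick 5: [PARSE:-, VALIDATE:P4(v=18,ok=T), TRANSFORM:P3(v=0,ok=F), EMIT:P2(v=32,ok=T)] out:P1(v=0); in:-
Tick 6: [PARSE:-, VALIDATE:-, TRANSFORM:P4(v=72,ok=T), EMIT:P3(v=0,ok=F)] out:P2(v=32); in:-
Tick 7: [PARSE:-, VALIDATE:-, TRANSFORM:-, EMIT:P4(v=72,ok=T)] out:P3(v=0); in:-
Tick 8: [PARSE:-, VALIDATE:-, TRANSFORM:-, EMIT:-] out:P4(v=72); in:-
P3: arrives tick 3, valid=False (id=3, id%2=1), emit tick 7, final value 0

Answer: 7 0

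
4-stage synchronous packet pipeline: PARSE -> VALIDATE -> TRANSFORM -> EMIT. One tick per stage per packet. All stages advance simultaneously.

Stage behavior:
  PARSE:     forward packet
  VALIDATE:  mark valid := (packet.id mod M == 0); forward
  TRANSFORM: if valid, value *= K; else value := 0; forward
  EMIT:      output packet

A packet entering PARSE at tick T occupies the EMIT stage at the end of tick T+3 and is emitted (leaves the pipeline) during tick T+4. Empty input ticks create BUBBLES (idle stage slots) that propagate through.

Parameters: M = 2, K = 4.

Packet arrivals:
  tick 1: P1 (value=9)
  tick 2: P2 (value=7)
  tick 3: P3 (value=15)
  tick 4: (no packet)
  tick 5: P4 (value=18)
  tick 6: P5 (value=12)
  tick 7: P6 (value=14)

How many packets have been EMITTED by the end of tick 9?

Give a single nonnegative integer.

Tick 1: [PARSE:P1(v=9,ok=F), VALIDATE:-, TRANSFORM:-, EMIT:-] out:-; in:P1
Tick 2: [PARSE:P2(v=7,ok=F), VALIDATE:P1(v=9,ok=F), TRANSFORM:-, EMIT:-] out:-; in:P2
Tick 3: [PARSE:P3(v=15,ok=F), VALIDATE:P2(v=7,ok=T), TRANSFORM:P1(v=0,ok=F), EMIT:-] out:-; in:P3
Tick 4: [PARSE:-, VALIDATE:P3(v=15,ok=F), TRANSFORM:P2(v=28,ok=T), EMIT:P1(v=0,ok=F)] out:-; in:-
Tick 5: [PARSE:P4(v=18,ok=F), VALIDATE:-, TRANSFORM:P3(v=0,ok=F), EMIT:P2(v=28,ok=T)] out:P1(v=0); in:P4
Tick 6: [PARSE:P5(v=12,ok=F), VALIDATE:P4(v=18,ok=T), TRANSFORM:-, EMIT:P3(v=0,ok=F)] out:P2(v=28); in:P5
Tick 7: [PARSE:P6(v=14,ok=F), VALIDATE:P5(v=12,ok=F), TRANSFORM:P4(v=72,ok=T), EMIT:-] out:P3(v=0); in:P6
Tick 8: [PARSE:-, VALIDATE:P6(v=14,ok=T), TRANSFORM:P5(v=0,ok=F), EMIT:P4(v=72,ok=T)] out:-; in:-
Tick 9: [PARSE:-, VALIDATE:-, TRANSFORM:P6(v=56,ok=T), EMIT:P5(v=0,ok=F)] out:P4(v=72); in:-
Emitted by tick 9: ['P1', 'P2', 'P3', 'P4']

Answer: 4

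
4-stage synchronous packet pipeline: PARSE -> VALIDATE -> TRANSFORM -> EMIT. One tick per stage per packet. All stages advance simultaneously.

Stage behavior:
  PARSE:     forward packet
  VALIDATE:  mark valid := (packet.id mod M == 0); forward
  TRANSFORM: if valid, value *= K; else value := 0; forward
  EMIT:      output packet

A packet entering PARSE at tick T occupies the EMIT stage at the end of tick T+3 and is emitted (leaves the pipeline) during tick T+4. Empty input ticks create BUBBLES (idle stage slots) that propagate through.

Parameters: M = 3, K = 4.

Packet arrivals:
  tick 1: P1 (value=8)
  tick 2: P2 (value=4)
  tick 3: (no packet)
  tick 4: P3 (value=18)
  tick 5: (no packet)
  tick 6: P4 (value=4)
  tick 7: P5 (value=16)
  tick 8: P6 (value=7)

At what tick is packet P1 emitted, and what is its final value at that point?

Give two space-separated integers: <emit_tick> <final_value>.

Tick 1: [PARSE:P1(v=8,ok=F), VALIDATE:-, TRANSFORM:-, EMIT:-] out:-; in:P1
Tick 2: [PARSE:P2(v=4,ok=F), VALIDATE:P1(v=8,ok=F), TRANSFORM:-, EMIT:-] out:-; in:P2
Tick 3: [PARSE:-, VALIDATE:P2(v=4,ok=F), TRANSFORM:P1(v=0,ok=F), EMIT:-] out:-; in:-
Tick 4: [PARSE:P3(v=18,ok=F), VALIDATE:-, TRANSFORM:P2(v=0,ok=F), EMIT:P1(v=0,ok=F)] out:-; in:P3
Tick 5: [PARSE:-, VALIDATE:P3(v=18,ok=T), TRANSFORM:-, EMIT:P2(v=0,ok=F)] out:P1(v=0); in:-
Tick 6: [PARSE:P4(v=4,ok=F), VALIDATE:-, TRANSFORM:P3(v=72,ok=T), EMIT:-] out:P2(v=0); in:P4
Tick 7: [PARSE:P5(v=16,ok=F), VALIDATE:P4(v=4,ok=F), TRANSFORM:-, EMIT:P3(v=72,ok=T)] out:-; in:P5
Tick 8: [PARSE:P6(v=7,ok=F), VALIDATE:P5(v=16,ok=F), TRANSFORM:P4(v=0,ok=F), EMIT:-] out:P3(v=72); in:P6
Tick 9: [PARSE:-, VALIDATE:P6(v=7,ok=T), TRANSFORM:P5(v=0,ok=F), EMIT:P4(v=0,ok=F)] out:-; in:-
Tick 10: [PARSE:-, VALIDATE:-, TRANSFORM:P6(v=28,ok=T), EMIT:P5(v=0,ok=F)] out:P4(v=0); in:-
Tick 11: [PARSE:-, VALIDATE:-, TRANSFORM:-, EMIT:P6(v=28,ok=T)] out:P5(v=0); in:-
Tick 12: [PARSE:-, VALIDATE:-, TRANSFORM:-, EMIT:-] out:P6(v=28); in:-
P1: arrives tick 1, valid=False (id=1, id%3=1), emit tick 5, final value 0

Answer: 5 0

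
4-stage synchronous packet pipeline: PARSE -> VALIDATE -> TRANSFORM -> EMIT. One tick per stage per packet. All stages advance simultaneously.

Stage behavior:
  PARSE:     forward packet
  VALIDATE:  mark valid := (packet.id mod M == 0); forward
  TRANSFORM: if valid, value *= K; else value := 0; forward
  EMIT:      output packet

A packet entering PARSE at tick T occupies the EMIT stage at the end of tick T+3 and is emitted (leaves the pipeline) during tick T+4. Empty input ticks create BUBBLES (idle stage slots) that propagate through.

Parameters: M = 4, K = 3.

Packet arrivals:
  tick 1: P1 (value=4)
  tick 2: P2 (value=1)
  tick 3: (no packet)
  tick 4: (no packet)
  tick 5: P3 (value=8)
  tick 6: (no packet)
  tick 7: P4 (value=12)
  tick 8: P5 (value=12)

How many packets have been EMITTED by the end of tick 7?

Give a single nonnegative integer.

Answer: 2

Derivation:
Tick 1: [PARSE:P1(v=4,ok=F), VALIDATE:-, TRANSFORM:-, EMIT:-] out:-; in:P1
Tick 2: [PARSE:P2(v=1,ok=F), VALIDATE:P1(v=4,ok=F), TRANSFORM:-, EMIT:-] out:-; in:P2
Tick 3: [PARSE:-, VALIDATE:P2(v=1,ok=F), TRANSFORM:P1(v=0,ok=F), EMIT:-] out:-; in:-
Tick 4: [PARSE:-, VALIDATE:-, TRANSFORM:P2(v=0,ok=F), EMIT:P1(v=0,ok=F)] out:-; in:-
Tick 5: [PARSE:P3(v=8,ok=F), VALIDATE:-, TRANSFORM:-, EMIT:P2(v=0,ok=F)] out:P1(v=0); in:P3
Tick 6: [PARSE:-, VALIDATE:P3(v=8,ok=F), TRANSFORM:-, EMIT:-] out:P2(v=0); in:-
Tick 7: [PARSE:P4(v=12,ok=F), VALIDATE:-, TRANSFORM:P3(v=0,ok=F), EMIT:-] out:-; in:P4
Emitted by tick 7: ['P1', 'P2']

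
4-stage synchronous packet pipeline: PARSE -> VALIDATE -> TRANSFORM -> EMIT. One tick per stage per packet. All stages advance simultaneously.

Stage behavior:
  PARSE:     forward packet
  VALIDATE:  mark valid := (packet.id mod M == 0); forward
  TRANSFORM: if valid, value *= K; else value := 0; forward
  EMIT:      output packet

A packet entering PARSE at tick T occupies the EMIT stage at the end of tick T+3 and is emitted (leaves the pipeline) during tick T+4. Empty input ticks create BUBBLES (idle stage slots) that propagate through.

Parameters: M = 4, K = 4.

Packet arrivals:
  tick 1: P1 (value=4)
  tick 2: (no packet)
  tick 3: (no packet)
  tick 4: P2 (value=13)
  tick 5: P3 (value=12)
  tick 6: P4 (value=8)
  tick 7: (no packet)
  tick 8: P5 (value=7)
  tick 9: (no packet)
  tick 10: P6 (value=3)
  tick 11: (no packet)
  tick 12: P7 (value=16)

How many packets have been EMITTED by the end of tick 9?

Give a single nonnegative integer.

Tick 1: [PARSE:P1(v=4,ok=F), VALIDATE:-, TRANSFORM:-, EMIT:-] out:-; in:P1
Tick 2: [PARSE:-, VALIDATE:P1(v=4,ok=F), TRANSFORM:-, EMIT:-] out:-; in:-
Tick 3: [PARSE:-, VALIDATE:-, TRANSFORM:P1(v=0,ok=F), EMIT:-] out:-; in:-
Tick 4: [PARSE:P2(v=13,ok=F), VALIDATE:-, TRANSFORM:-, EMIT:P1(v=0,ok=F)] out:-; in:P2
Tick 5: [PARSE:P3(v=12,ok=F), VALIDATE:P2(v=13,ok=F), TRANSFORM:-, EMIT:-] out:P1(v=0); in:P3
Tick 6: [PARSE:P4(v=8,ok=F), VALIDATE:P3(v=12,ok=F), TRANSFORM:P2(v=0,ok=F), EMIT:-] out:-; in:P4
Tick 7: [PARSE:-, VALIDATE:P4(v=8,ok=T), TRANSFORM:P3(v=0,ok=F), EMIT:P2(v=0,ok=F)] out:-; in:-
Tick 8: [PARSE:P5(v=7,ok=F), VALIDATE:-, TRANSFORM:P4(v=32,ok=T), EMIT:P3(v=0,ok=F)] out:P2(v=0); in:P5
Tick 9: [PARSE:-, VALIDATE:P5(v=7,ok=F), TRANSFORM:-, EMIT:P4(v=32,ok=T)] out:P3(v=0); in:-
Emitted by tick 9: ['P1', 'P2', 'P3']

Answer: 3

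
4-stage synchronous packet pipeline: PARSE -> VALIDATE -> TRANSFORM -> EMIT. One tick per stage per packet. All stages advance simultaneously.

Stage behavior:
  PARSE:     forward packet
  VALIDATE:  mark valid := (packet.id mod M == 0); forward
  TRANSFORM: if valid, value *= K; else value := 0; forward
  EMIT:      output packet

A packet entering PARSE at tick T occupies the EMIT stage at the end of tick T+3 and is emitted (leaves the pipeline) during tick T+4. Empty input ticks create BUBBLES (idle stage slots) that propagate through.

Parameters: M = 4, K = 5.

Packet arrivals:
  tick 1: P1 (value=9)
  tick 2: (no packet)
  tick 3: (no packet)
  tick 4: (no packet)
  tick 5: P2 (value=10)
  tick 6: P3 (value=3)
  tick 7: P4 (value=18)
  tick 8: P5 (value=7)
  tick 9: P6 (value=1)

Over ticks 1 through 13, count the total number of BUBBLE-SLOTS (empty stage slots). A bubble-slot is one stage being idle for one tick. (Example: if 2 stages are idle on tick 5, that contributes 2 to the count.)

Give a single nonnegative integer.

Answer: 28

Derivation:
Tick 1: [PARSE:P1(v=9,ok=F), VALIDATE:-, TRANSFORM:-, EMIT:-] out:-; bubbles=3
Tick 2: [PARSE:-, VALIDATE:P1(v=9,ok=F), TRANSFORM:-, EMIT:-] out:-; bubbles=3
Tick 3: [PARSE:-, VALIDATE:-, TRANSFORM:P1(v=0,ok=F), EMIT:-] out:-; bubbles=3
Tick 4: [PARSE:-, VALIDATE:-, TRANSFORM:-, EMIT:P1(v=0,ok=F)] out:-; bubbles=3
Tick 5: [PARSE:P2(v=10,ok=F), VALIDATE:-, TRANSFORM:-, EMIT:-] out:P1(v=0); bubbles=3
Tick 6: [PARSE:P3(v=3,ok=F), VALIDATE:P2(v=10,ok=F), TRANSFORM:-, EMIT:-] out:-; bubbles=2
Tick 7: [PARSE:P4(v=18,ok=F), VALIDATE:P3(v=3,ok=F), TRANSFORM:P2(v=0,ok=F), EMIT:-] out:-; bubbles=1
Tick 8: [PARSE:P5(v=7,ok=F), VALIDATE:P4(v=18,ok=T), TRANSFORM:P3(v=0,ok=F), EMIT:P2(v=0,ok=F)] out:-; bubbles=0
Tick 9: [PARSE:P6(v=1,ok=F), VALIDATE:P5(v=7,ok=F), TRANSFORM:P4(v=90,ok=T), EMIT:P3(v=0,ok=F)] out:P2(v=0); bubbles=0
Tick 10: [PARSE:-, VALIDATE:P6(v=1,ok=F), TRANSFORM:P5(v=0,ok=F), EMIT:P4(v=90,ok=T)] out:P3(v=0); bubbles=1
Tick 11: [PARSE:-, VALIDATE:-, TRANSFORM:P6(v=0,ok=F), EMIT:P5(v=0,ok=F)] out:P4(v=90); bubbles=2
Tick 12: [PARSE:-, VALIDATE:-, TRANSFORM:-, EMIT:P6(v=0,ok=F)] out:P5(v=0); bubbles=3
Tick 13: [PARSE:-, VALIDATE:-, TRANSFORM:-, EMIT:-] out:P6(v=0); bubbles=4
Total bubble-slots: 28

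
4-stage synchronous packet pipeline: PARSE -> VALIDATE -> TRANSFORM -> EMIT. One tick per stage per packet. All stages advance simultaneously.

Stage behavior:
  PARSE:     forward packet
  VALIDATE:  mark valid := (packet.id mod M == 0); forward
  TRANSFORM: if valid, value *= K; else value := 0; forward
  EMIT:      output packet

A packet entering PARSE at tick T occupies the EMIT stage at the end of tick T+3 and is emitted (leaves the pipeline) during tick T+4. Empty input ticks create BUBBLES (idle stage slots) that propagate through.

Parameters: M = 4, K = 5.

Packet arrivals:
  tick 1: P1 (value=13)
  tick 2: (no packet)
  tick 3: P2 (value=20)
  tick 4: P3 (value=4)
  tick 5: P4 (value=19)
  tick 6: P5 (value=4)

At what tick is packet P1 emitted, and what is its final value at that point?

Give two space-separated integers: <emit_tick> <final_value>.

Tick 1: [PARSE:P1(v=13,ok=F), VALIDATE:-, TRANSFORM:-, EMIT:-] out:-; in:P1
Tick 2: [PARSE:-, VALIDATE:P1(v=13,ok=F), TRANSFORM:-, EMIT:-] out:-; in:-
Tick 3: [PARSE:P2(v=20,ok=F), VALIDATE:-, TRANSFORM:P1(v=0,ok=F), EMIT:-] out:-; in:P2
Tick 4: [PARSE:P3(v=4,ok=F), VALIDATE:P2(v=20,ok=F), TRANSFORM:-, EMIT:P1(v=0,ok=F)] out:-; in:P3
Tick 5: [PARSE:P4(v=19,ok=F), VALIDATE:P3(v=4,ok=F), TRANSFORM:P2(v=0,ok=F), EMIT:-] out:P1(v=0); in:P4
Tick 6: [PARSE:P5(v=4,ok=F), VALIDATE:P4(v=19,ok=T), TRANSFORM:P3(v=0,ok=F), EMIT:P2(v=0,ok=F)] out:-; in:P5
Tick 7: [PARSE:-, VALIDATE:P5(v=4,ok=F), TRANSFORM:P4(v=95,ok=T), EMIT:P3(v=0,ok=F)] out:P2(v=0); in:-
Tick 8: [PARSE:-, VALIDATE:-, TRANSFORM:P5(v=0,ok=F), EMIT:P4(v=95,ok=T)] out:P3(v=0); in:-
Tick 9: [PARSE:-, VALIDATE:-, TRANSFORM:-, EMIT:P5(v=0,ok=F)] out:P4(v=95); in:-
Tick 10: [PARSE:-, VALIDATE:-, TRANSFORM:-, EMIT:-] out:P5(v=0); in:-
P1: arrives tick 1, valid=False (id=1, id%4=1), emit tick 5, final value 0

Answer: 5 0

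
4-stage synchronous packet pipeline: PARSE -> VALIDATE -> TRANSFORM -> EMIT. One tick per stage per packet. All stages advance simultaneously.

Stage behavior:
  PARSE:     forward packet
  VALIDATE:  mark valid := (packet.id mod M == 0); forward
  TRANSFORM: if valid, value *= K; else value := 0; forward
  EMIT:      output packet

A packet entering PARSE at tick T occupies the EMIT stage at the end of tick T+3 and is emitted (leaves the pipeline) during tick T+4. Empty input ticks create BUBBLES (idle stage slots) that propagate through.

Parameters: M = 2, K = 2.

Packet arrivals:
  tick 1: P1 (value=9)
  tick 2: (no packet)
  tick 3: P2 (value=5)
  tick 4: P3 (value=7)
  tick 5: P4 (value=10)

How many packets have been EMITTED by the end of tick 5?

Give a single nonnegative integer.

Answer: 1

Derivation:
Tick 1: [PARSE:P1(v=9,ok=F), VALIDATE:-, TRANSFORM:-, EMIT:-] out:-; in:P1
Tick 2: [PARSE:-, VALIDATE:P1(v=9,ok=F), TRANSFORM:-, EMIT:-] out:-; in:-
Tick 3: [PARSE:P2(v=5,ok=F), VALIDATE:-, TRANSFORM:P1(v=0,ok=F), EMIT:-] out:-; in:P2
Tick 4: [PARSE:P3(v=7,ok=F), VALIDATE:P2(v=5,ok=T), TRANSFORM:-, EMIT:P1(v=0,ok=F)] out:-; in:P3
Tick 5: [PARSE:P4(v=10,ok=F), VALIDATE:P3(v=7,ok=F), TRANSFORM:P2(v=10,ok=T), EMIT:-] out:P1(v=0); in:P4
Emitted by tick 5: ['P1']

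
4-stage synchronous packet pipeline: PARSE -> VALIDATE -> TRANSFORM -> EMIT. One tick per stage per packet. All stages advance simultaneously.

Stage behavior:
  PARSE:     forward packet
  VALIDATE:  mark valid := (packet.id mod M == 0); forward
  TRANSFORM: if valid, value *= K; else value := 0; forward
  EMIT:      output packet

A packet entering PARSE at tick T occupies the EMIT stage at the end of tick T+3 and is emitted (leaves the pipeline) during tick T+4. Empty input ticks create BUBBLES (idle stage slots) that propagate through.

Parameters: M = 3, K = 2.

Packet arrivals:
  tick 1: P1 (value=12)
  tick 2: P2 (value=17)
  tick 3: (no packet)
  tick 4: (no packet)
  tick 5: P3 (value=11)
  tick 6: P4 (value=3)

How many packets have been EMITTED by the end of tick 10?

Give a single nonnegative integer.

Tick 1: [PARSE:P1(v=12,ok=F), VALIDATE:-, TRANSFORM:-, EMIT:-] out:-; in:P1
Tick 2: [PARSE:P2(v=17,ok=F), VALIDATE:P1(v=12,ok=F), TRANSFORM:-, EMIT:-] out:-; in:P2
Tick 3: [PARSE:-, VALIDATE:P2(v=17,ok=F), TRANSFORM:P1(v=0,ok=F), EMIT:-] out:-; in:-
Tick 4: [PARSE:-, VALIDATE:-, TRANSFORM:P2(v=0,ok=F), EMIT:P1(v=0,ok=F)] out:-; in:-
Tick 5: [PARSE:P3(v=11,ok=F), VALIDATE:-, TRANSFORM:-, EMIT:P2(v=0,ok=F)] out:P1(v=0); in:P3
Tick 6: [PARSE:P4(v=3,ok=F), VALIDATE:P3(v=11,ok=T), TRANSFORM:-, EMIT:-] out:P2(v=0); in:P4
Tick 7: [PARSE:-, VALIDATE:P4(v=3,ok=F), TRANSFORM:P3(v=22,ok=T), EMIT:-] out:-; in:-
Tick 8: [PARSE:-, VALIDATE:-, TRANSFORM:P4(v=0,ok=F), EMIT:P3(v=22,ok=T)] out:-; in:-
Tick 9: [PARSE:-, VALIDATE:-, TRANSFORM:-, EMIT:P4(v=0,ok=F)] out:P3(v=22); in:-
Tick 10: [PARSE:-, VALIDATE:-, TRANSFORM:-, EMIT:-] out:P4(v=0); in:-
Emitted by tick 10: ['P1', 'P2', 'P3', 'P4']

Answer: 4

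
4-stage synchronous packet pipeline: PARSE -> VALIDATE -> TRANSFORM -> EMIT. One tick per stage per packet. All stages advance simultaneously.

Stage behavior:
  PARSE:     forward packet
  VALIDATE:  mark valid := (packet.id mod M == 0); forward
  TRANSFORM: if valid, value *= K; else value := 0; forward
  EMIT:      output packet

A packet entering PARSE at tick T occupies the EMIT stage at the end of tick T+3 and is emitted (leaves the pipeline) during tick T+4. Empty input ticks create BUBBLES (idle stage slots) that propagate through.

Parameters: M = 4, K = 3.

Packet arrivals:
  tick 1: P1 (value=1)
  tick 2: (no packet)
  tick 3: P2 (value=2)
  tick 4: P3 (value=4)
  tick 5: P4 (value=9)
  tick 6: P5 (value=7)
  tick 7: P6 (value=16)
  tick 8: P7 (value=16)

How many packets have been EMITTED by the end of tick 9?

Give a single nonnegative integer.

Tick 1: [PARSE:P1(v=1,ok=F), VALIDATE:-, TRANSFORM:-, EMIT:-] out:-; in:P1
Tick 2: [PARSE:-, VALIDATE:P1(v=1,ok=F), TRANSFORM:-, EMIT:-] out:-; in:-
Tick 3: [PARSE:P2(v=2,ok=F), VALIDATE:-, TRANSFORM:P1(v=0,ok=F), EMIT:-] out:-; in:P2
Tick 4: [PARSE:P3(v=4,ok=F), VALIDATE:P2(v=2,ok=F), TRANSFORM:-, EMIT:P1(v=0,ok=F)] out:-; in:P3
Tick 5: [PARSE:P4(v=9,ok=F), VALIDATE:P3(v=4,ok=F), TRANSFORM:P2(v=0,ok=F), EMIT:-] out:P1(v=0); in:P4
Tick 6: [PARSE:P5(v=7,ok=F), VALIDATE:P4(v=9,ok=T), TRANSFORM:P3(v=0,ok=F), EMIT:P2(v=0,ok=F)] out:-; in:P5
Tick 7: [PARSE:P6(v=16,ok=F), VALIDATE:P5(v=7,ok=F), TRANSFORM:P4(v=27,ok=T), EMIT:P3(v=0,ok=F)] out:P2(v=0); in:P6
Tick 8: [PARSE:P7(v=16,ok=F), VALIDATE:P6(v=16,ok=F), TRANSFORM:P5(v=0,ok=F), EMIT:P4(v=27,ok=T)] out:P3(v=0); in:P7
Tick 9: [PARSE:-, VALIDATE:P7(v=16,ok=F), TRANSFORM:P6(v=0,ok=F), EMIT:P5(v=0,ok=F)] out:P4(v=27); in:-
Emitted by tick 9: ['P1', 'P2', 'P3', 'P4']

Answer: 4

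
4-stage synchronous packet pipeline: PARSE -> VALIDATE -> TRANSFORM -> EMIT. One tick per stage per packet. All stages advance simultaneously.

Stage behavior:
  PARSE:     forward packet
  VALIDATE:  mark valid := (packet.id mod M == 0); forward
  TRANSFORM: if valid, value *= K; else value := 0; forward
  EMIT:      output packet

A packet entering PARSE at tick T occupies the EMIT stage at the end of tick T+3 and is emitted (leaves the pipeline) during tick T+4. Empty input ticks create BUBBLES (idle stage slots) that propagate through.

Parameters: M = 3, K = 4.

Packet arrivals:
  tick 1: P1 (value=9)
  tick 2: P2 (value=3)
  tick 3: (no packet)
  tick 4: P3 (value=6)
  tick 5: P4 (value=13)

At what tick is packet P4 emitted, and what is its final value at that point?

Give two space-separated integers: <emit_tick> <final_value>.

Tick 1: [PARSE:P1(v=9,ok=F), VALIDATE:-, TRANSFORM:-, EMIT:-] out:-; in:P1
Tick 2: [PARSE:P2(v=3,ok=F), VALIDATE:P1(v=9,ok=F), TRANSFORM:-, EMIT:-] out:-; in:P2
Tick 3: [PARSE:-, VALIDATE:P2(v=3,ok=F), TRANSFORM:P1(v=0,ok=F), EMIT:-] out:-; in:-
Tick 4: [PARSE:P3(v=6,ok=F), VALIDATE:-, TRANSFORM:P2(v=0,ok=F), EMIT:P1(v=0,ok=F)] out:-; in:P3
Tick 5: [PARSE:P4(v=13,ok=F), VALIDATE:P3(v=6,ok=T), TRANSFORM:-, EMIT:P2(v=0,ok=F)] out:P1(v=0); in:P4
Tick 6: [PARSE:-, VALIDATE:P4(v=13,ok=F), TRANSFORM:P3(v=24,ok=T), EMIT:-] out:P2(v=0); in:-
Tick 7: [PARSE:-, VALIDATE:-, TRANSFORM:P4(v=0,ok=F), EMIT:P3(v=24,ok=T)] out:-; in:-
Tick 8: [PARSE:-, VALIDATE:-, TRANSFORM:-, EMIT:P4(v=0,ok=F)] out:P3(v=24); in:-
Tick 9: [PARSE:-, VALIDATE:-, TRANSFORM:-, EMIT:-] out:P4(v=0); in:-
P4: arrives tick 5, valid=False (id=4, id%3=1), emit tick 9, final value 0

Answer: 9 0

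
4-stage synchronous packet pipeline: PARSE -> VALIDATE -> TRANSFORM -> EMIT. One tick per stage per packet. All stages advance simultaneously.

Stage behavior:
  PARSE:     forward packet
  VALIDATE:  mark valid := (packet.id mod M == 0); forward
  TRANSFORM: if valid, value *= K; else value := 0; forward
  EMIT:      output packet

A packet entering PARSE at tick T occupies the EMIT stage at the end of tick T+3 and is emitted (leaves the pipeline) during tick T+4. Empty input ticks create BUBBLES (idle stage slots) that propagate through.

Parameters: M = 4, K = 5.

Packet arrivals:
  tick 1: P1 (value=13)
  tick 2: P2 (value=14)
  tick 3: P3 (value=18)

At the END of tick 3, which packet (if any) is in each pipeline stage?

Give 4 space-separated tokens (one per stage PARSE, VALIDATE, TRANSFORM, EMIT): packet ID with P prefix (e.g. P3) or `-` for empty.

Tick 1: [PARSE:P1(v=13,ok=F), VALIDATE:-, TRANSFORM:-, EMIT:-] out:-; in:P1
Tick 2: [PARSE:P2(v=14,ok=F), VALIDATE:P1(v=13,ok=F), TRANSFORM:-, EMIT:-] out:-; in:P2
Tick 3: [PARSE:P3(v=18,ok=F), VALIDATE:P2(v=14,ok=F), TRANSFORM:P1(v=0,ok=F), EMIT:-] out:-; in:P3
At end of tick 3: ['P3', 'P2', 'P1', '-']

Answer: P3 P2 P1 -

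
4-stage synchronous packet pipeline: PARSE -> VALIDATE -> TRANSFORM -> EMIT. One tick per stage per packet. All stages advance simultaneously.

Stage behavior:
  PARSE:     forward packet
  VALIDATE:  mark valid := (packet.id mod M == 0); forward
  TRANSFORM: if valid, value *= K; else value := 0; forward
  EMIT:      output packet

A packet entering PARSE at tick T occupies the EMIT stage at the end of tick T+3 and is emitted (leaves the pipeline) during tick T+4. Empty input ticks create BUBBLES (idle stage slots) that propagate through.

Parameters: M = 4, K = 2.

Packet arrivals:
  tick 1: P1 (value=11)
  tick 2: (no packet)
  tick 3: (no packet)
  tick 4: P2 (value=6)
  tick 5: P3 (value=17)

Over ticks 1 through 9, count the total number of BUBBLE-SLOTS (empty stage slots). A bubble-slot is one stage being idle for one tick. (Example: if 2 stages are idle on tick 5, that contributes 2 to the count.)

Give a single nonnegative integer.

Tick 1: [PARSE:P1(v=11,ok=F), VALIDATE:-, TRANSFORM:-, EMIT:-] out:-; bubbles=3
Tick 2: [PARSE:-, VALIDATE:P1(v=11,ok=F), TRANSFORM:-, EMIT:-] out:-; bubbles=3
Tick 3: [PARSE:-, VALIDATE:-, TRANSFORM:P1(v=0,ok=F), EMIT:-] out:-; bubbles=3
Tick 4: [PARSE:P2(v=6,ok=F), VALIDATE:-, TRANSFORM:-, EMIT:P1(v=0,ok=F)] out:-; bubbles=2
Tick 5: [PARSE:P3(v=17,ok=F), VALIDATE:P2(v=6,ok=F), TRANSFORM:-, EMIT:-] out:P1(v=0); bubbles=2
Tick 6: [PARSE:-, VALIDATE:P3(v=17,ok=F), TRANSFORM:P2(v=0,ok=F), EMIT:-] out:-; bubbles=2
Tick 7: [PARSE:-, VALIDATE:-, TRANSFORM:P3(v=0,ok=F), EMIT:P2(v=0,ok=F)] out:-; bubbles=2
Tick 8: [PARSE:-, VALIDATE:-, TRANSFORM:-, EMIT:P3(v=0,ok=F)] out:P2(v=0); bubbles=3
Tick 9: [PARSE:-, VALIDATE:-, TRANSFORM:-, EMIT:-] out:P3(v=0); bubbles=4
Total bubble-slots: 24

Answer: 24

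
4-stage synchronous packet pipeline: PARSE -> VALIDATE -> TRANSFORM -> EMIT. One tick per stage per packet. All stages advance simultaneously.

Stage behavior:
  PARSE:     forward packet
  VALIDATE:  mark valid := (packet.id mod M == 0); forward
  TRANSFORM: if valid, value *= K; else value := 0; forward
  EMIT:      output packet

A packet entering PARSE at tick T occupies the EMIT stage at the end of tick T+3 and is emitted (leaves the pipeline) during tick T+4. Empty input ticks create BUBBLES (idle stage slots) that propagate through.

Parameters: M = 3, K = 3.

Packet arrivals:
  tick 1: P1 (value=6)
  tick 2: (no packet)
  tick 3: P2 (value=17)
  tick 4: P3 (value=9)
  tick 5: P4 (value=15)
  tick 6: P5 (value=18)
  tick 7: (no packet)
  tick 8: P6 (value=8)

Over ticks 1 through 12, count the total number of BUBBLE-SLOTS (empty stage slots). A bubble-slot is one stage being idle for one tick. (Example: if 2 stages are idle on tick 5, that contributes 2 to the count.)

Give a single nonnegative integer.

Answer: 24

Derivation:
Tick 1: [PARSE:P1(v=6,ok=F), VALIDATE:-, TRANSFORM:-, EMIT:-] out:-; bubbles=3
Tick 2: [PARSE:-, VALIDATE:P1(v=6,ok=F), TRANSFORM:-, EMIT:-] out:-; bubbles=3
Tick 3: [PARSE:P2(v=17,ok=F), VALIDATE:-, TRANSFORM:P1(v=0,ok=F), EMIT:-] out:-; bubbles=2
Tick 4: [PARSE:P3(v=9,ok=F), VALIDATE:P2(v=17,ok=F), TRANSFORM:-, EMIT:P1(v=0,ok=F)] out:-; bubbles=1
Tick 5: [PARSE:P4(v=15,ok=F), VALIDATE:P3(v=9,ok=T), TRANSFORM:P2(v=0,ok=F), EMIT:-] out:P1(v=0); bubbles=1
Tick 6: [PARSE:P5(v=18,ok=F), VALIDATE:P4(v=15,ok=F), TRANSFORM:P3(v=27,ok=T), EMIT:P2(v=0,ok=F)] out:-; bubbles=0
Tick 7: [PARSE:-, VALIDATE:P5(v=18,ok=F), TRANSFORM:P4(v=0,ok=F), EMIT:P3(v=27,ok=T)] out:P2(v=0); bubbles=1
Tick 8: [PARSE:P6(v=8,ok=F), VALIDATE:-, TRANSFORM:P5(v=0,ok=F), EMIT:P4(v=0,ok=F)] out:P3(v=27); bubbles=1
Tick 9: [PARSE:-, VALIDATE:P6(v=8,ok=T), TRANSFORM:-, EMIT:P5(v=0,ok=F)] out:P4(v=0); bubbles=2
Tick 10: [PARSE:-, VALIDATE:-, TRANSFORM:P6(v=24,ok=T), EMIT:-] out:P5(v=0); bubbles=3
Tick 11: [PARSE:-, VALIDATE:-, TRANSFORM:-, EMIT:P6(v=24,ok=T)] out:-; bubbles=3
Tick 12: [PARSE:-, VALIDATE:-, TRANSFORM:-, EMIT:-] out:P6(v=24); bubbles=4
Total bubble-slots: 24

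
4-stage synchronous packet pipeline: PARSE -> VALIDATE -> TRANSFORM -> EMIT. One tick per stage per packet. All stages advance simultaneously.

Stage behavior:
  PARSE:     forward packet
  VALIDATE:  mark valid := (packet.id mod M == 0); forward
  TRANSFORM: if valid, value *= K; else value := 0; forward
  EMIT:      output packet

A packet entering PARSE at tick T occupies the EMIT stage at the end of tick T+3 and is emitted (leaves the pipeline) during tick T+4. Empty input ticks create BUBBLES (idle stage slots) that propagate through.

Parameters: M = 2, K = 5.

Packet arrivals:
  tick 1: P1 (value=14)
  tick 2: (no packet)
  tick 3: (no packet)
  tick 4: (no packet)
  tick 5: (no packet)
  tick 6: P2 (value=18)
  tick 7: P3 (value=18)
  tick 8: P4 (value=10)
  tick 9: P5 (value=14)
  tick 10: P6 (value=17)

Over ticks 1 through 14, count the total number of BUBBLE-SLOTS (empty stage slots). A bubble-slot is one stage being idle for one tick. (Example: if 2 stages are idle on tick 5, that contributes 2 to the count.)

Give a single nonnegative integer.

Answer: 32

Derivation:
Tick 1: [PARSE:P1(v=14,ok=F), VALIDATE:-, TRANSFORM:-, EMIT:-] out:-; bubbles=3
Tick 2: [PARSE:-, VALIDATE:P1(v=14,ok=F), TRANSFORM:-, EMIT:-] out:-; bubbles=3
Tick 3: [PARSE:-, VALIDATE:-, TRANSFORM:P1(v=0,ok=F), EMIT:-] out:-; bubbles=3
Tick 4: [PARSE:-, VALIDATE:-, TRANSFORM:-, EMIT:P1(v=0,ok=F)] out:-; bubbles=3
Tick 5: [PARSE:-, VALIDATE:-, TRANSFORM:-, EMIT:-] out:P1(v=0); bubbles=4
Tick 6: [PARSE:P2(v=18,ok=F), VALIDATE:-, TRANSFORM:-, EMIT:-] out:-; bubbles=3
Tick 7: [PARSE:P3(v=18,ok=F), VALIDATE:P2(v=18,ok=T), TRANSFORM:-, EMIT:-] out:-; bubbles=2
Tick 8: [PARSE:P4(v=10,ok=F), VALIDATE:P3(v=18,ok=F), TRANSFORM:P2(v=90,ok=T), EMIT:-] out:-; bubbles=1
Tick 9: [PARSE:P5(v=14,ok=F), VALIDATE:P4(v=10,ok=T), TRANSFORM:P3(v=0,ok=F), EMIT:P2(v=90,ok=T)] out:-; bubbles=0
Tick 10: [PARSE:P6(v=17,ok=F), VALIDATE:P5(v=14,ok=F), TRANSFORM:P4(v=50,ok=T), EMIT:P3(v=0,ok=F)] out:P2(v=90); bubbles=0
Tick 11: [PARSE:-, VALIDATE:P6(v=17,ok=T), TRANSFORM:P5(v=0,ok=F), EMIT:P4(v=50,ok=T)] out:P3(v=0); bubbles=1
Tick 12: [PARSE:-, VALIDATE:-, TRANSFORM:P6(v=85,ok=T), EMIT:P5(v=0,ok=F)] out:P4(v=50); bubbles=2
Tick 13: [PARSE:-, VALIDATE:-, TRANSFORM:-, EMIT:P6(v=85,ok=T)] out:P5(v=0); bubbles=3
Tick 14: [PARSE:-, VALIDATE:-, TRANSFORM:-, EMIT:-] out:P6(v=85); bubbles=4
Total bubble-slots: 32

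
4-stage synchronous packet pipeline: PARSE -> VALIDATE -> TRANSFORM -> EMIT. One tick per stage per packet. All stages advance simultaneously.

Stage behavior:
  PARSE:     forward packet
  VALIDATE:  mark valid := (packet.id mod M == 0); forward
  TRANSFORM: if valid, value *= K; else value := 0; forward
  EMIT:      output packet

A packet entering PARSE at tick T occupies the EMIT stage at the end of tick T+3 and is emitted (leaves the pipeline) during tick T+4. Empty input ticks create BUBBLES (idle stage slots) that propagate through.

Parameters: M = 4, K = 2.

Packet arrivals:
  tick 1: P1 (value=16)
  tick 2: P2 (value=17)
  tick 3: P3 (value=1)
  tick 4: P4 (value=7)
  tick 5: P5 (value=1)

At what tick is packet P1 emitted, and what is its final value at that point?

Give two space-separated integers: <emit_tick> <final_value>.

Tick 1: [PARSE:P1(v=16,ok=F), VALIDATE:-, TRANSFORM:-, EMIT:-] out:-; in:P1
Tick 2: [PARSE:P2(v=17,ok=F), VALIDATE:P1(v=16,ok=F), TRANSFORM:-, EMIT:-] out:-; in:P2
Tick 3: [PARSE:P3(v=1,ok=F), VALIDATE:P2(v=17,ok=F), TRANSFORM:P1(v=0,ok=F), EMIT:-] out:-; in:P3
Tick 4: [PARSE:P4(v=7,ok=F), VALIDATE:P3(v=1,ok=F), TRANSFORM:P2(v=0,ok=F), EMIT:P1(v=0,ok=F)] out:-; in:P4
Tick 5: [PARSE:P5(v=1,ok=F), VALIDATE:P4(v=7,ok=T), TRANSFORM:P3(v=0,ok=F), EMIT:P2(v=0,ok=F)] out:P1(v=0); in:P5
Tick 6: [PARSE:-, VALIDATE:P5(v=1,ok=F), TRANSFORM:P4(v=14,ok=T), EMIT:P3(v=0,ok=F)] out:P2(v=0); in:-
Tick 7: [PARSE:-, VALIDATE:-, TRANSFORM:P5(v=0,ok=F), EMIT:P4(v=14,ok=T)] out:P3(v=0); in:-
Tick 8: [PARSE:-, VALIDATE:-, TRANSFORM:-, EMIT:P5(v=0,ok=F)] out:P4(v=14); in:-
Tick 9: [PARSE:-, VALIDATE:-, TRANSFORM:-, EMIT:-] out:P5(v=0); in:-
P1: arrives tick 1, valid=False (id=1, id%4=1), emit tick 5, final value 0

Answer: 5 0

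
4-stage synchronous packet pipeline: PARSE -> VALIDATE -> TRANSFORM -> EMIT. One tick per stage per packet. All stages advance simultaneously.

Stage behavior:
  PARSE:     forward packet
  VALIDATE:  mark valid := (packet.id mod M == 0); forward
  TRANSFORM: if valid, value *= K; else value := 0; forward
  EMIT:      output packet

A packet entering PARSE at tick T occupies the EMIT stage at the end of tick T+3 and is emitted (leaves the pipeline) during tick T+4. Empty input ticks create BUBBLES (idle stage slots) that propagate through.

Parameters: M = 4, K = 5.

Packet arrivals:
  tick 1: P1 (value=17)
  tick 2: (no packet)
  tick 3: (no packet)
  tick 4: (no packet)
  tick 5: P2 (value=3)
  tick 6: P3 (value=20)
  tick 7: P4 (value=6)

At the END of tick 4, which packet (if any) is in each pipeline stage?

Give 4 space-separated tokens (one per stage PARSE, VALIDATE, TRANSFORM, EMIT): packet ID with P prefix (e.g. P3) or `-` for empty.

Answer: - - - P1

Derivation:
Tick 1: [PARSE:P1(v=17,ok=F), VALIDATE:-, TRANSFORM:-, EMIT:-] out:-; in:P1
Tick 2: [PARSE:-, VALIDATE:P1(v=17,ok=F), TRANSFORM:-, EMIT:-] out:-; in:-
Tick 3: [PARSE:-, VALIDATE:-, TRANSFORM:P1(v=0,ok=F), EMIT:-] out:-; in:-
Tick 4: [PARSE:-, VALIDATE:-, TRANSFORM:-, EMIT:P1(v=0,ok=F)] out:-; in:-
At end of tick 4: ['-', '-', '-', 'P1']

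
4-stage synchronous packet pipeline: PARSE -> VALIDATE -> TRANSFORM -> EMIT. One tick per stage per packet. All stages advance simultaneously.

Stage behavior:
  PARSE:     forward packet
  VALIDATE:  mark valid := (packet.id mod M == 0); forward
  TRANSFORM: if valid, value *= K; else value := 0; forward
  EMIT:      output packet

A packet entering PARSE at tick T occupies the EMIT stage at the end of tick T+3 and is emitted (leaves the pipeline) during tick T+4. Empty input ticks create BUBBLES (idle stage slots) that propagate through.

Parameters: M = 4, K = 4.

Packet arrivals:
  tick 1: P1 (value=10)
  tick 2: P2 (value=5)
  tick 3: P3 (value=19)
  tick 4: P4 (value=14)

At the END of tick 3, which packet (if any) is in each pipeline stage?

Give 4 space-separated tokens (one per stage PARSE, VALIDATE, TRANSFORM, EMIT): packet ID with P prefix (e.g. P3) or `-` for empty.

Tick 1: [PARSE:P1(v=10,ok=F), VALIDATE:-, TRANSFORM:-, EMIT:-] out:-; in:P1
Tick 2: [PARSE:P2(v=5,ok=F), VALIDATE:P1(v=10,ok=F), TRANSFORM:-, EMIT:-] out:-; in:P2
Tick 3: [PARSE:P3(v=19,ok=F), VALIDATE:P2(v=5,ok=F), TRANSFORM:P1(v=0,ok=F), EMIT:-] out:-; in:P3
At end of tick 3: ['P3', 'P2', 'P1', '-']

Answer: P3 P2 P1 -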